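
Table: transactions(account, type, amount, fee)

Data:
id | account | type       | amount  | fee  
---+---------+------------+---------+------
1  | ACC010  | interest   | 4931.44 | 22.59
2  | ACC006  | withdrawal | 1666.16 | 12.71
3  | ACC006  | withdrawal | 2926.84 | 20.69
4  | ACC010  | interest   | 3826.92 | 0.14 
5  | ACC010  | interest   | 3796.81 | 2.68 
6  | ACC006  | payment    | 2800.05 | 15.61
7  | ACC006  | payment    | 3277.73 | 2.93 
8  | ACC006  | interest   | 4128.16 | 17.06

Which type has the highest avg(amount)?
SELECT type, AVG(amount) as val
FROM transactions
GROUP BY type
ORDER BY val DESC
LIMIT 1

Result: interest with avg(amount) = 4170.83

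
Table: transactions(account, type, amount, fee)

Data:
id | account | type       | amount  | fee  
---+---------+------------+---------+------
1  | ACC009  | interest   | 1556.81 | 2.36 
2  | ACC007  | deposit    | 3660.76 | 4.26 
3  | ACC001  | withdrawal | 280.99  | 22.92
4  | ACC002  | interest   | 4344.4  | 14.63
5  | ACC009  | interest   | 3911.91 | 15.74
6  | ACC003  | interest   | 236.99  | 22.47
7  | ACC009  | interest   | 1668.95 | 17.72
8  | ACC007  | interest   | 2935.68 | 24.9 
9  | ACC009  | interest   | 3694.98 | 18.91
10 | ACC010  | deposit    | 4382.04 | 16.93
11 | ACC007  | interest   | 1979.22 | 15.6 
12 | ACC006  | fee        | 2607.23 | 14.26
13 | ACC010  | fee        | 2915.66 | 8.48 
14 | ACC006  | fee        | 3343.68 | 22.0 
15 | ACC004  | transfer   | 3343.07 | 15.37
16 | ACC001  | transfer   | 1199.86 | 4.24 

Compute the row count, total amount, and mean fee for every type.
SELECT type,
       COUNT(*) as cnt,
       SUM(amount) as total_amount,
       AVG(fee) as avg_fee
FROM transactions
GROUP BY type

Result:
  deposit: 2 records, 8042.80 total amount, 10.60 avg fee
  fee: 3 records, 8866.57 total amount, 14.91 avg fee
  interest: 8 records, 20328.94 total amount, 16.54 avg fee
  transfer: 2 records, 4542.93 total amount, 9.81 avg fee
  withdrawal: 1 records, 280.99 total amount, 22.92 avg fee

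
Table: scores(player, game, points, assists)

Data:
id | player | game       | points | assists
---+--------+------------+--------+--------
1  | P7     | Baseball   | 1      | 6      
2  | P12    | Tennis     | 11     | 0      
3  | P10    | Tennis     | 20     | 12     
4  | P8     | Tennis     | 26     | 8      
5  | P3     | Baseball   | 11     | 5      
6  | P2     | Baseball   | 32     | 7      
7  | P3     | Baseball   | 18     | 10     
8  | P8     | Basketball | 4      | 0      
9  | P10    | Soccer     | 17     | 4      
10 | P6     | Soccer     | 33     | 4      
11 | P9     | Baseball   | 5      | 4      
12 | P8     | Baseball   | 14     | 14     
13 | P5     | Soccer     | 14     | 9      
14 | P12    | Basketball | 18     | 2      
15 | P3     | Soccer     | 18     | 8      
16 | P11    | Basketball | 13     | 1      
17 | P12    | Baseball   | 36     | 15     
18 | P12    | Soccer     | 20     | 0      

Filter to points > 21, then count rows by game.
SELECT game, COUNT(*)
FROM scores
WHERE points > 21
GROUP BY game

Note: WHERE filters rows before grouping.

Result:
  Baseball: 2
  Soccer: 1
  Tennis: 1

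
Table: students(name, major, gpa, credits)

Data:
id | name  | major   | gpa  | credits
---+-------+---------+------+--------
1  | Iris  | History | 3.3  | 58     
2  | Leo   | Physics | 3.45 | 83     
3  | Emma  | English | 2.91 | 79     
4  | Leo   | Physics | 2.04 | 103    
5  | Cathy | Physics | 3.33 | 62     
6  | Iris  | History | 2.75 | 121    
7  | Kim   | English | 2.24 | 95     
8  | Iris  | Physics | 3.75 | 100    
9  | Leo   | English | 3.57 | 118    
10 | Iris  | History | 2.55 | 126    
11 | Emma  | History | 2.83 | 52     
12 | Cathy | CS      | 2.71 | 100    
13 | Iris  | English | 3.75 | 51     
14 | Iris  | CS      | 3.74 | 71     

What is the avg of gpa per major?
SELECT major, AVG(gpa) as result
FROM students
GROUP BY major

Result:
  CS: 3.23
  English: 3.12
  History: 2.86
  Physics: 3.14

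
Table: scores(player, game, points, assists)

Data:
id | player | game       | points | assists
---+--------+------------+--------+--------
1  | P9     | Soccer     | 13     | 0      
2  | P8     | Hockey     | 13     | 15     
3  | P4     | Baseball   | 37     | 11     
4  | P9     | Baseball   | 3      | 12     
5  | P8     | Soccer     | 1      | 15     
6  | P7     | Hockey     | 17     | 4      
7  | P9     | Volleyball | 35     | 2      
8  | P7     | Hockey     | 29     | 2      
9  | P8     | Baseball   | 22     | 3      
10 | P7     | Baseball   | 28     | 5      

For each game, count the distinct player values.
SELECT game, COUNT(DISTINCT player)
FROM scores
GROUP BY game

Result:
  Baseball: 4 distinct
  Hockey: 2 distinct
  Soccer: 2 distinct
  Volleyball: 1 distinct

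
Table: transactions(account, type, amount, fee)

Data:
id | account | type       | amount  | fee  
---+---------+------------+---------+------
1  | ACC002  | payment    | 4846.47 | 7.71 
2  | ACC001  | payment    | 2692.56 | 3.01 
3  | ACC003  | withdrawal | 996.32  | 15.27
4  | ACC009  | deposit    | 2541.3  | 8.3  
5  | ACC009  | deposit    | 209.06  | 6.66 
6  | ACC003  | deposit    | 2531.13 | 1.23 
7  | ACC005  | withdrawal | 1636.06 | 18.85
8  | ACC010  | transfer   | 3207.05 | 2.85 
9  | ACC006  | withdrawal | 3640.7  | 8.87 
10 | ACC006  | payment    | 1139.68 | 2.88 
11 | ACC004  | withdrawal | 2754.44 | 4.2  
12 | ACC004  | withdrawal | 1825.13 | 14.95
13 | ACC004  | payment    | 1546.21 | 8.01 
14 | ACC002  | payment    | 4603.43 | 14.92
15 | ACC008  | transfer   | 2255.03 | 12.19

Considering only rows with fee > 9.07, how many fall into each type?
SELECT type, COUNT(*)
FROM transactions
WHERE fee > 9.07
GROUP BY type

Note: WHERE filters rows before grouping.

Result:
  payment: 1
  transfer: 1
  withdrawal: 3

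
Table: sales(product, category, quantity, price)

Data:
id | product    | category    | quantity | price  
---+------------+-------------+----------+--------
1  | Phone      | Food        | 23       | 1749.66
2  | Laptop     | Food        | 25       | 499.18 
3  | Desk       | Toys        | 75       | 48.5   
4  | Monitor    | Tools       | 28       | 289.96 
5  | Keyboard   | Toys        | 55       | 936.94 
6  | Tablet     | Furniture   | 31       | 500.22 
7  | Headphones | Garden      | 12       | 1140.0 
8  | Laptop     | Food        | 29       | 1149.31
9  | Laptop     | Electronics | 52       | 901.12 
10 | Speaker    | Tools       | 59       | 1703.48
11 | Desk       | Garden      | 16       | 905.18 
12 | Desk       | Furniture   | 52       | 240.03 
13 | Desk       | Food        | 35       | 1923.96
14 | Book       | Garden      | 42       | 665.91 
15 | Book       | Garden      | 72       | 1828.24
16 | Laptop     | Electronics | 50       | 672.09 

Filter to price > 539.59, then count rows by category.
SELECT category, COUNT(*)
FROM sales
WHERE price > 539.59
GROUP BY category

Note: WHERE filters rows before grouping.

Result:
  Electronics: 2
  Food: 3
  Garden: 4
  Tools: 1
  Toys: 1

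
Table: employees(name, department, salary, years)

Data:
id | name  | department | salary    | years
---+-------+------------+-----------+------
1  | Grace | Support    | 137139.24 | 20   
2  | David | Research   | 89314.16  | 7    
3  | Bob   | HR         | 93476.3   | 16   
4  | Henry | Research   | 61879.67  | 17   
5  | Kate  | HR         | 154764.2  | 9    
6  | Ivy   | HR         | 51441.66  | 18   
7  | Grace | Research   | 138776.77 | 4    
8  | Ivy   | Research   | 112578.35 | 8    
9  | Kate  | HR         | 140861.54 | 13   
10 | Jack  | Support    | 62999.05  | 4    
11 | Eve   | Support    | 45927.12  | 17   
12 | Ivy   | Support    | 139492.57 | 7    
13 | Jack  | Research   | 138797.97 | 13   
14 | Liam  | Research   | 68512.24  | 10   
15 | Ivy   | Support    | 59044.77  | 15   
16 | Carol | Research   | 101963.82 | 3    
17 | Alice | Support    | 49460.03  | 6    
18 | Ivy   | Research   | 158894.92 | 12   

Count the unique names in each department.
SELECT department, COUNT(DISTINCT name)
FROM employees
GROUP BY department

Result:
  HR: 3 distinct
  Research: 7 distinct
  Support: 5 distinct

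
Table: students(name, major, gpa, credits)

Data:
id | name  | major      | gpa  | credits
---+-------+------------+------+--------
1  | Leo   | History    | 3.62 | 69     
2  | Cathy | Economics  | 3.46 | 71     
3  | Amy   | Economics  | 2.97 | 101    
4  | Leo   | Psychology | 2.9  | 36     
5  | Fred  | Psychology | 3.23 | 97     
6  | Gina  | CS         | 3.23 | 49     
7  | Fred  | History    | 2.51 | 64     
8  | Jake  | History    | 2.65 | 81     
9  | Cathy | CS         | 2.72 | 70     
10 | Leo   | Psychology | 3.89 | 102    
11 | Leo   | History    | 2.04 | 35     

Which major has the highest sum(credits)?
SELECT major, SUM(credits) as val
FROM students
GROUP BY major
ORDER BY val DESC
LIMIT 1

Result: History with sum(credits) = 249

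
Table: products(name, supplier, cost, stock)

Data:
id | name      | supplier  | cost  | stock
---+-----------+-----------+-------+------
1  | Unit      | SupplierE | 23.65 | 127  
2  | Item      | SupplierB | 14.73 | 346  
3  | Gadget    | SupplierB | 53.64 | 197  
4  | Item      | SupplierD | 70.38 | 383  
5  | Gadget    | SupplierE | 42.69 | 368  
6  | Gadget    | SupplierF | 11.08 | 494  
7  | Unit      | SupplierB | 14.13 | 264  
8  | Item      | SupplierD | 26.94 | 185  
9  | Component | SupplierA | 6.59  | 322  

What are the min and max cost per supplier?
SELECT supplier, MIN(cost), MAX(cost)
FROM products
GROUP BY supplier

Result:
  SupplierA: min=6.59, max=6.59
  SupplierB: min=14.13, max=53.64
  SupplierD: min=26.94, max=70.38
  SupplierE: min=23.65, max=42.69
  SupplierF: min=11.08, max=11.08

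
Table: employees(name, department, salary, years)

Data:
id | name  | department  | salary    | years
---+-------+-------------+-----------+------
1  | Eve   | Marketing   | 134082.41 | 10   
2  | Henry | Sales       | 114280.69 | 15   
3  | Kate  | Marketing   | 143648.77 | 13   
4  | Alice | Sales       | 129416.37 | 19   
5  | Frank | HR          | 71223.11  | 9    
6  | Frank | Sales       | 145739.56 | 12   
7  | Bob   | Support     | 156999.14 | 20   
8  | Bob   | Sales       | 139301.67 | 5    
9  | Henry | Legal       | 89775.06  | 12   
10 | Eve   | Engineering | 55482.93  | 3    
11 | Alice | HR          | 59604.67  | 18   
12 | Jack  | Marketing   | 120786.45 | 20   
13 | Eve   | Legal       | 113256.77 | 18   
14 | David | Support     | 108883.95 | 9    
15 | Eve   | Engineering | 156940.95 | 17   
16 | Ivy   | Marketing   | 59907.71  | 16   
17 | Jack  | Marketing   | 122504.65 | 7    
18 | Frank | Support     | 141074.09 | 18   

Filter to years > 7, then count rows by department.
SELECT department, COUNT(*)
FROM employees
WHERE years > 7
GROUP BY department

Note: WHERE filters rows before grouping.

Result:
  Engineering: 1
  HR: 2
  Legal: 2
  Marketing: 4
  Sales: 3
  Support: 3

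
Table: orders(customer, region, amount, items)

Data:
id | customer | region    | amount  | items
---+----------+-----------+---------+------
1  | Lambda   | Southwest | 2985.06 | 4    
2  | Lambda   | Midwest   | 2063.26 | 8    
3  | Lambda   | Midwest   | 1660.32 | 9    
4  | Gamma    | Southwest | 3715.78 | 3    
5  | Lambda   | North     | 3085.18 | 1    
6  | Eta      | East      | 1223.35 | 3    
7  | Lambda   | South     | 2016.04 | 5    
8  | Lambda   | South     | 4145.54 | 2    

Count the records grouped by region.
SELECT region, COUNT(*) as count
FROM orders
GROUP BY region

Result:
  East: 1
  Midwest: 2
  North: 1
  South: 2
  Southwest: 2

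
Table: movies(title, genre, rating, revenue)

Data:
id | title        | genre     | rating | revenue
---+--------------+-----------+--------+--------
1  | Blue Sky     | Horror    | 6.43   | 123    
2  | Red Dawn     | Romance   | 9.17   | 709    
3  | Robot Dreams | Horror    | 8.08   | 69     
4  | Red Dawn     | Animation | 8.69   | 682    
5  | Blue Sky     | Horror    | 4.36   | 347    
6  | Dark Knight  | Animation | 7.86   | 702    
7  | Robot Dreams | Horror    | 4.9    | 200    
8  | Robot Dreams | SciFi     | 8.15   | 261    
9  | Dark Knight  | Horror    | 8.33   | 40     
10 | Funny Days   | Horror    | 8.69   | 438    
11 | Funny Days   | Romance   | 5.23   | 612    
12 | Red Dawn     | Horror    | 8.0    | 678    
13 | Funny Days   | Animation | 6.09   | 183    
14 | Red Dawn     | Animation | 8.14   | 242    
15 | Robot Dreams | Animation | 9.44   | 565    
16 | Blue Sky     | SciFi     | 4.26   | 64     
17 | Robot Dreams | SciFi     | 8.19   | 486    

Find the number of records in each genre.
SELECT genre, COUNT(*) as count
FROM movies
GROUP BY genre

Result:
  Animation: 5
  Horror: 7
  Romance: 2
  SciFi: 3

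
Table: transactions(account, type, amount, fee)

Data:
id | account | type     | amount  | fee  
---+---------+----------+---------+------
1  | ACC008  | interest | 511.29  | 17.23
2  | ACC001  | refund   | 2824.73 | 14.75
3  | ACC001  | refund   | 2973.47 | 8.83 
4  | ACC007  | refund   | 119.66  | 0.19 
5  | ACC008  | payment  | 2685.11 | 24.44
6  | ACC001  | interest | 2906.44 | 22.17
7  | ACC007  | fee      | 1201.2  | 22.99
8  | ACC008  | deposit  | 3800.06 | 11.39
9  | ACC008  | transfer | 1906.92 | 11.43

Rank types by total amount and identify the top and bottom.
SELECT type, SUM(amount)
FROM transactions
GROUP BY type
ORDER BY SUM(amount)

All groups:
  fee: 1201.20
  transfer: 1906.92
  payment: 2685.11
  interest: 3417.73
  deposit: 3800.06
  refund: 5917.86

Highest: refund (5917.86)
Lowest: fee (1201.20)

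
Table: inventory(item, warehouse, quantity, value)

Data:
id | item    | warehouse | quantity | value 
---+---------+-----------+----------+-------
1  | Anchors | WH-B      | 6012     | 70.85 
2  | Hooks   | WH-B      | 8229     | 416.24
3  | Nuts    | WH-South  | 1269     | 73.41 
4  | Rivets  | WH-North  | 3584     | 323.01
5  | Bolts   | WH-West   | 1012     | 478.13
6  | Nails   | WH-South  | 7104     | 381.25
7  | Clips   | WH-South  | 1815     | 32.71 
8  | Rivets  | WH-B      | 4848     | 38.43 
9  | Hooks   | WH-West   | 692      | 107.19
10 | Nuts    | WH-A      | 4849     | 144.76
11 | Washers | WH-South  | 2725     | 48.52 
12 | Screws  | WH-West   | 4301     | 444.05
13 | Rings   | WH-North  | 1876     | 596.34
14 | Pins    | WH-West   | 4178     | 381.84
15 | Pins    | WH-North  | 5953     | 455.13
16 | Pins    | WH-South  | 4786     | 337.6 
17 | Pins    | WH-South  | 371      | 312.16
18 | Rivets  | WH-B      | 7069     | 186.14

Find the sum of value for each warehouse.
SELECT warehouse, SUM(value) as result
FROM inventory
GROUP BY warehouse

Result:
  WH-A: 144.76
  WH-B: 711.66
  WH-North: 1374.48
  WH-South: 1185.65
  WH-West: 1411.21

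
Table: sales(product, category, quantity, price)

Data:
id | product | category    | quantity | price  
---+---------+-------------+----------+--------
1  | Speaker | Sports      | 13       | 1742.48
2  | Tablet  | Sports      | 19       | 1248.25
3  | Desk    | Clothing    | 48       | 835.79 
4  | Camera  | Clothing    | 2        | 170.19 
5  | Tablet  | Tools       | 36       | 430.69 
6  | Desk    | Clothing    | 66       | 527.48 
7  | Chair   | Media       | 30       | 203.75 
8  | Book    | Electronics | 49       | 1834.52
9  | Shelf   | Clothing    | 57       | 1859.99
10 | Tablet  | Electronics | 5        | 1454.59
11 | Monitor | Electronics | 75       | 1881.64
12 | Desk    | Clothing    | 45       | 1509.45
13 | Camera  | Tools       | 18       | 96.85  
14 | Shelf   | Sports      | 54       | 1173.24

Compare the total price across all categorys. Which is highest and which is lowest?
SELECT category, SUM(price)
FROM sales
GROUP BY category
ORDER BY SUM(price)

All groups:
  Media: 203.75
  Tools: 527.54
  Sports: 4163.97
  Clothing: 4902.90
  Electronics: 5170.75

Highest: Electronics (5170.75)
Lowest: Media (203.75)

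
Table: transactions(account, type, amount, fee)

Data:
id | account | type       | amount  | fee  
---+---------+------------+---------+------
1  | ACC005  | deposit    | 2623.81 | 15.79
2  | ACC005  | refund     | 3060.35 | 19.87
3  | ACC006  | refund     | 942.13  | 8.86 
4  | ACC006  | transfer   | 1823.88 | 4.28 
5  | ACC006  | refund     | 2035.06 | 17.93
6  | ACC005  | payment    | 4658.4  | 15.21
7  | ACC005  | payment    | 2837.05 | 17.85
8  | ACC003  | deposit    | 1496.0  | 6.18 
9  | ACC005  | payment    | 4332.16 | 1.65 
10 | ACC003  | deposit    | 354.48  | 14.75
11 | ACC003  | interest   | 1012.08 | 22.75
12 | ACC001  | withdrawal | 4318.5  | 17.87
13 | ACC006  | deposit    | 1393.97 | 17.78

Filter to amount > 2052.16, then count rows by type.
SELECT type, COUNT(*)
FROM transactions
WHERE amount > 2052.16
GROUP BY type

Note: WHERE filters rows before grouping.

Result:
  deposit: 1
  payment: 3
  refund: 1
  withdrawal: 1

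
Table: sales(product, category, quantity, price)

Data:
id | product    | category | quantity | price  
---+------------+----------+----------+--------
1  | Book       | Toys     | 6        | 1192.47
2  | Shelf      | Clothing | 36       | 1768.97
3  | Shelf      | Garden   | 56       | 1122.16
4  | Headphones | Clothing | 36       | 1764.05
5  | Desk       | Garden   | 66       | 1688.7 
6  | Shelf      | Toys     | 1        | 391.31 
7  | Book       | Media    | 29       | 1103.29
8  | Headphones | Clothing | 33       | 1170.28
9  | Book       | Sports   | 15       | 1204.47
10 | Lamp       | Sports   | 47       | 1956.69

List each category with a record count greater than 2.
SELECT category, COUNT(*) as cnt
FROM sales
GROUP BY category
HAVING COUNT(*) > 2

Result:
  Clothing: 3

Note: HAVING filters groups after aggregation, WHERE filters rows before.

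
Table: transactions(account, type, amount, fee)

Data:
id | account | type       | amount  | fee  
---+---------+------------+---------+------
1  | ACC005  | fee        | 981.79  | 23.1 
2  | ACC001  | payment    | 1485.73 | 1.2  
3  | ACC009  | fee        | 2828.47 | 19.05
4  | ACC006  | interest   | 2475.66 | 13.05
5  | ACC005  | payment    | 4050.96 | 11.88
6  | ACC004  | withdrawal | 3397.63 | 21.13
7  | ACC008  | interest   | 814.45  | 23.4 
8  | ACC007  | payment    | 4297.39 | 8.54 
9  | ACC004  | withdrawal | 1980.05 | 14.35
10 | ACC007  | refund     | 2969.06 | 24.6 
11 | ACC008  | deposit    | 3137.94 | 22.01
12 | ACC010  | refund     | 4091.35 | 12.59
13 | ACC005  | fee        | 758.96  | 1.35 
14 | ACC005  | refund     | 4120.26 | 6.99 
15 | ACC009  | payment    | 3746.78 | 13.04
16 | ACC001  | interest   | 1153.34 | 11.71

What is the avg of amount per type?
SELECT type, AVG(amount) as result
FROM transactions
GROUP BY type

Result:
  deposit: 3137.94
  fee: 1523.07
  interest: 1481.15
  payment: 3395.22
  refund: 3726.89
  withdrawal: 2688.84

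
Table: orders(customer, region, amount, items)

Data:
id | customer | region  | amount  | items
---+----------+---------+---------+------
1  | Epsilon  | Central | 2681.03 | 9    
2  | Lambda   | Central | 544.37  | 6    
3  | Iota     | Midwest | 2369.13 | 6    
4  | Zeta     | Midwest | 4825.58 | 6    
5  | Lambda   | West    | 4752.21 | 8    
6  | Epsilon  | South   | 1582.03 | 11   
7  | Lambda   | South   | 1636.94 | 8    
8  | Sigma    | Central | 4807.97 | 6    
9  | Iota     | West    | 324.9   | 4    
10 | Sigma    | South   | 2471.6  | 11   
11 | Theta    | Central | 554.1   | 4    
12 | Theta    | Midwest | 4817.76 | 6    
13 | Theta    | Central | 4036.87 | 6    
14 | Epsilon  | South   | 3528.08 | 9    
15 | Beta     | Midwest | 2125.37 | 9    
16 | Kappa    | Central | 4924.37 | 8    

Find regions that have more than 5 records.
SELECT region, COUNT(*) as cnt
FROM orders
GROUP BY region
HAVING COUNT(*) > 5

Result:
  Central: 6

Note: HAVING filters groups after aggregation, WHERE filters rows before.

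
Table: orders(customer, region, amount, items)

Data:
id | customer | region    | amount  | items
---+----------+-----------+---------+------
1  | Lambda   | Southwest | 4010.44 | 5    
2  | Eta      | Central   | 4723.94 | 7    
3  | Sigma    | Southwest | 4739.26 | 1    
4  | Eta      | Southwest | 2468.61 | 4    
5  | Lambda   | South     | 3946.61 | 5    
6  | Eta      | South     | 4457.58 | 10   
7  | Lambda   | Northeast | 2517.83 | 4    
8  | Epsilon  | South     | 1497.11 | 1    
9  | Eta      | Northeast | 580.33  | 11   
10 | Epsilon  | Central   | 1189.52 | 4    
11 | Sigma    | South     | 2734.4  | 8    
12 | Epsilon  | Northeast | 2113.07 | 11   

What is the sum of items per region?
SELECT region, SUM(items) as result
FROM orders
GROUP BY region

Result:
  Central: 11
  Northeast: 26
  South: 24
  Southwest: 10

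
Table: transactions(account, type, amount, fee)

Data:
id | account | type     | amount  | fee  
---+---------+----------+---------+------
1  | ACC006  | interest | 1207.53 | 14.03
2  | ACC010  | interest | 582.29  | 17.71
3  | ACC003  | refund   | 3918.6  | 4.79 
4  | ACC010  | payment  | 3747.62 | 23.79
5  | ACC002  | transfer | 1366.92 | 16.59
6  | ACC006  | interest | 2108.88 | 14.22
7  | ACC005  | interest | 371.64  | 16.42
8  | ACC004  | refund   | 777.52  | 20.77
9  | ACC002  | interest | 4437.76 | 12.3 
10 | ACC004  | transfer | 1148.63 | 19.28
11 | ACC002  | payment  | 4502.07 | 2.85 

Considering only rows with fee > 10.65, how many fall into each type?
SELECT type, COUNT(*)
FROM transactions
WHERE fee > 10.65
GROUP BY type

Note: WHERE filters rows before grouping.

Result:
  interest: 5
  payment: 1
  refund: 1
  transfer: 2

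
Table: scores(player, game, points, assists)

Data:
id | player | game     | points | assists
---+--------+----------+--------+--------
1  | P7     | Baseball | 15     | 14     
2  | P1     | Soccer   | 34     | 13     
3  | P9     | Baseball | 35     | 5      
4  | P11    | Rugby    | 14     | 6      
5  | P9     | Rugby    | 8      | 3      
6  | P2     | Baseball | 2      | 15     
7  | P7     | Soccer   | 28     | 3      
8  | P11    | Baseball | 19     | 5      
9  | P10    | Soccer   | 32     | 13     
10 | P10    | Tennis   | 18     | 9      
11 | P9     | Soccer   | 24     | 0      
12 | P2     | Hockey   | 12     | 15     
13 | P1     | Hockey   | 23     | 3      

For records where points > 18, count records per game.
SELECT game, COUNT(*)
FROM scores
WHERE points > 18
GROUP BY game

Note: WHERE filters rows before grouping.

Result:
  Baseball: 2
  Hockey: 1
  Soccer: 4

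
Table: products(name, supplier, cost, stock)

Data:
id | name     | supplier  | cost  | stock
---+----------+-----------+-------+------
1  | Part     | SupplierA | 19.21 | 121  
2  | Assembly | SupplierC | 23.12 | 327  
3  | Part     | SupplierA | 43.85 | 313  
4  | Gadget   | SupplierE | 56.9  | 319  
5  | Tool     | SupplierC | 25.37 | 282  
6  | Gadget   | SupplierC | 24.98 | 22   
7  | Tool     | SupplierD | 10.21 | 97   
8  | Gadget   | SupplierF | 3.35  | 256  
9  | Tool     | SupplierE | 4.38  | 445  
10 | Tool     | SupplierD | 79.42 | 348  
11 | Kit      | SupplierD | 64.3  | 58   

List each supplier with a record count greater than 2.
SELECT supplier, COUNT(*) as cnt
FROM products
GROUP BY supplier
HAVING COUNT(*) > 2

Result:
  SupplierC: 3
  SupplierD: 3

Note: HAVING filters groups after aggregation, WHERE filters rows before.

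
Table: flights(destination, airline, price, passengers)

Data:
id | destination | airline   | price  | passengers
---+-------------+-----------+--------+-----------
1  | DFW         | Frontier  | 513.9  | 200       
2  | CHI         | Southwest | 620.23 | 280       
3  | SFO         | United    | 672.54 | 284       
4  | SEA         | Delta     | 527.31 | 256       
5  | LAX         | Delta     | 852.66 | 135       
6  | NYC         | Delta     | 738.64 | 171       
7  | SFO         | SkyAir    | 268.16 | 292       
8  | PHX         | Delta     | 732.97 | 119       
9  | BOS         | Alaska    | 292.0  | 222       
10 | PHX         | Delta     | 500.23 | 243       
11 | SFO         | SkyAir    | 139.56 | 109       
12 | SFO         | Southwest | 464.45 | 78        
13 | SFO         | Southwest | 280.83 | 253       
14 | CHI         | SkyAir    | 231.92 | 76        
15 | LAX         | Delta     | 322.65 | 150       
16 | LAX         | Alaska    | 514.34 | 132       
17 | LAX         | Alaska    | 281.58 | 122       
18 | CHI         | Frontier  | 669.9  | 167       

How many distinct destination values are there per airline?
SELECT airline, COUNT(DISTINCT destination)
FROM flights
GROUP BY airline

Result:
  Alaska: 2 distinct
  Delta: 4 distinct
  Frontier: 2 distinct
  SkyAir: 2 distinct
  Southwest: 2 distinct
  United: 1 distinct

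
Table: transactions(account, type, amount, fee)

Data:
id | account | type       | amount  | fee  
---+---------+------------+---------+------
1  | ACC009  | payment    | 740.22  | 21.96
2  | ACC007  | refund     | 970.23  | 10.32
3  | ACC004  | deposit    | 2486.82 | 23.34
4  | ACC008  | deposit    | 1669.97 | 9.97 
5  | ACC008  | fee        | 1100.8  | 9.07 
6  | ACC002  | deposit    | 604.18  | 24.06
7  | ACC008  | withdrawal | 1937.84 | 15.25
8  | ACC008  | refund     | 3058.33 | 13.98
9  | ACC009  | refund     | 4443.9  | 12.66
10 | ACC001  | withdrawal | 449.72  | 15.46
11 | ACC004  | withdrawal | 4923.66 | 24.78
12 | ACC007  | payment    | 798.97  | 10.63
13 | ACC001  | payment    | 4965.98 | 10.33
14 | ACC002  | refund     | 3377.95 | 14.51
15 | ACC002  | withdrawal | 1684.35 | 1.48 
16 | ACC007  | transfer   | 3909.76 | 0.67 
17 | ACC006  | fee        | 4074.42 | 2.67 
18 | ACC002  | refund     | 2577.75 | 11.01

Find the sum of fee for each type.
SELECT type, SUM(fee) as result
FROM transactions
GROUP BY type

Result:
  deposit: 57.37
  fee: 11.74
  payment: 42.92
  refund: 62.48
  transfer: 0.67
  withdrawal: 56.97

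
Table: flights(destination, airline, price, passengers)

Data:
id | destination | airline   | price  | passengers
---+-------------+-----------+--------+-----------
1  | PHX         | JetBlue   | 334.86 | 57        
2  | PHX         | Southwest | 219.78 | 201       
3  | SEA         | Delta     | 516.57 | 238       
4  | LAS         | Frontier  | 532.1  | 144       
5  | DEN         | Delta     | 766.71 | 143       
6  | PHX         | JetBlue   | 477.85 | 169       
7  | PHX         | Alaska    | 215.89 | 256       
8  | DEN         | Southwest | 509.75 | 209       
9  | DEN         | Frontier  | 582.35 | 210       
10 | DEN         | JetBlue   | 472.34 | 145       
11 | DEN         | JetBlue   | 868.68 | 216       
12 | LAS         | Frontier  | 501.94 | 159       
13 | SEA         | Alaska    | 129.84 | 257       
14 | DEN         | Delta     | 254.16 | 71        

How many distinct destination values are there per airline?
SELECT airline, COUNT(DISTINCT destination)
FROM flights
GROUP BY airline

Result:
  Alaska: 2 distinct
  Delta: 2 distinct
  Frontier: 2 distinct
  JetBlue: 2 distinct
  Southwest: 2 distinct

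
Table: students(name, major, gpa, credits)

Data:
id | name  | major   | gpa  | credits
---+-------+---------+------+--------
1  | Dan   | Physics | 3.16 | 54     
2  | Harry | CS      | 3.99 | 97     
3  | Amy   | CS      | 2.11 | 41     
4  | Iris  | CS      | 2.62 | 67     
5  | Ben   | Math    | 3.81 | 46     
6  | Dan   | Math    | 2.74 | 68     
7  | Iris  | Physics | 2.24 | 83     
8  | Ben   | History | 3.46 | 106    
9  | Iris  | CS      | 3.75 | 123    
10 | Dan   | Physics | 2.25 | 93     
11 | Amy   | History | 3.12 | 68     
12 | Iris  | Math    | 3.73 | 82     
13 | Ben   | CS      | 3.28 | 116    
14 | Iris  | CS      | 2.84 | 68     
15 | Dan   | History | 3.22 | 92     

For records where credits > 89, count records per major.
SELECT major, COUNT(*)
FROM students
WHERE credits > 89
GROUP BY major

Note: WHERE filters rows before grouping.

Result:
  CS: 3
  History: 2
  Physics: 1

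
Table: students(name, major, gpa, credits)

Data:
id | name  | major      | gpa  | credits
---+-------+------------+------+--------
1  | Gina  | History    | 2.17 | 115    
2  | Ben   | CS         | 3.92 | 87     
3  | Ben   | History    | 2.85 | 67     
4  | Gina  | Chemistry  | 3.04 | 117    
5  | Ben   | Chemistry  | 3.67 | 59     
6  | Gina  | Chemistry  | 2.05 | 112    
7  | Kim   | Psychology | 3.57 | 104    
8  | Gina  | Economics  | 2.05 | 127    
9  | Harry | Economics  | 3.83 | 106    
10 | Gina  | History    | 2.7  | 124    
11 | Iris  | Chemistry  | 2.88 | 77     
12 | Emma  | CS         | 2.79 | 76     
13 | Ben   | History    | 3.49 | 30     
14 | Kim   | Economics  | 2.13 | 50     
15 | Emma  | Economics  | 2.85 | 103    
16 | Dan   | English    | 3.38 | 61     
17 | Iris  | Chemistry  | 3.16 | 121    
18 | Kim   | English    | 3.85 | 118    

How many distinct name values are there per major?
SELECT major, COUNT(DISTINCT name)
FROM students
GROUP BY major

Result:
  CS: 2 distinct
  Chemistry: 3 distinct
  Economics: 4 distinct
  English: 2 distinct
  History: 2 distinct
  Psychology: 1 distinct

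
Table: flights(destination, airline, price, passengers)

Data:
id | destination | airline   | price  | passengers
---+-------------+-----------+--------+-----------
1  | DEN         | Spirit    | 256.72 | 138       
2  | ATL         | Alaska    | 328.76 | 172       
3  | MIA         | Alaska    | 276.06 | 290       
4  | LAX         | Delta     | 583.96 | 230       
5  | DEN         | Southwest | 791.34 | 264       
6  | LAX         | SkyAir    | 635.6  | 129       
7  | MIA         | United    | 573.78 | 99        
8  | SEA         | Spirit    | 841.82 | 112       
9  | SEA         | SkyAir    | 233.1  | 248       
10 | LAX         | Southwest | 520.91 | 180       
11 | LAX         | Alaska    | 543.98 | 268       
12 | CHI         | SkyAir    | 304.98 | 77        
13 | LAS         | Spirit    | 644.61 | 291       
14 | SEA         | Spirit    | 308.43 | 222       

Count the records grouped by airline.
SELECT airline, COUNT(*) as count
FROM flights
GROUP BY airline

Result:
  Alaska: 3
  Delta: 1
  SkyAir: 3
  Southwest: 2
  Spirit: 4
  United: 1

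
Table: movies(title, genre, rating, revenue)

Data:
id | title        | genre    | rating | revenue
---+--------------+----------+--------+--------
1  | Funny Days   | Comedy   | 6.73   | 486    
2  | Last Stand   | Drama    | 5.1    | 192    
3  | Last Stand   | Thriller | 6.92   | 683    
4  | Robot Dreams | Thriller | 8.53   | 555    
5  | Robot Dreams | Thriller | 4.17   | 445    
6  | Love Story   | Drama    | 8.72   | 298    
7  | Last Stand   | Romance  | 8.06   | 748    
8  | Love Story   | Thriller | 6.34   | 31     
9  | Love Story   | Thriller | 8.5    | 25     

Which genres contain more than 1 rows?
SELECT genre, COUNT(*) as cnt
FROM movies
GROUP BY genre
HAVING COUNT(*) > 1

Result:
  Drama: 2
  Thriller: 5

Note: HAVING filters groups after aggregation, WHERE filters rows before.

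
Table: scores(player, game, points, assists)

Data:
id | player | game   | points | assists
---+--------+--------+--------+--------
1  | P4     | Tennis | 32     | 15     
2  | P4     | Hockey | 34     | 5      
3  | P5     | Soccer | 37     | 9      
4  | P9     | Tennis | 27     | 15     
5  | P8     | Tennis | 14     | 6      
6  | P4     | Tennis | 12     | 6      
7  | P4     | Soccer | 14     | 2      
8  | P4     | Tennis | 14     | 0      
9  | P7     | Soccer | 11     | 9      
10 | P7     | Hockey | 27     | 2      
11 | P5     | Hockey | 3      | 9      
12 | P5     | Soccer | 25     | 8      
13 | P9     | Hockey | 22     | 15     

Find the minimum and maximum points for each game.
SELECT game, MIN(points), MAX(points)
FROM scores
GROUP BY game

Result:
  Hockey: min=3, max=34
  Soccer: min=11, max=37
  Tennis: min=12, max=32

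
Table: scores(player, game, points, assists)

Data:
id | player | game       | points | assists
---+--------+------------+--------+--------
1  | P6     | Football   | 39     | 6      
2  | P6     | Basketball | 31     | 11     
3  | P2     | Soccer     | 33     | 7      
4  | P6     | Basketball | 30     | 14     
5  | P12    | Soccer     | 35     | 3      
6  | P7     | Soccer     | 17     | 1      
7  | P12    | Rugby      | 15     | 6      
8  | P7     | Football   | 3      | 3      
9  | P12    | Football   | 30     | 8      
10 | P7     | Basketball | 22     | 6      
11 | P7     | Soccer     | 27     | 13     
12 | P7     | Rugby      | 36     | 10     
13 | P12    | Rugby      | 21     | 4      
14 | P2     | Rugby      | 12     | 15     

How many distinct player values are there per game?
SELECT game, COUNT(DISTINCT player)
FROM scores
GROUP BY game

Result:
  Basketball: 2 distinct
  Football: 3 distinct
  Rugby: 3 distinct
  Soccer: 3 distinct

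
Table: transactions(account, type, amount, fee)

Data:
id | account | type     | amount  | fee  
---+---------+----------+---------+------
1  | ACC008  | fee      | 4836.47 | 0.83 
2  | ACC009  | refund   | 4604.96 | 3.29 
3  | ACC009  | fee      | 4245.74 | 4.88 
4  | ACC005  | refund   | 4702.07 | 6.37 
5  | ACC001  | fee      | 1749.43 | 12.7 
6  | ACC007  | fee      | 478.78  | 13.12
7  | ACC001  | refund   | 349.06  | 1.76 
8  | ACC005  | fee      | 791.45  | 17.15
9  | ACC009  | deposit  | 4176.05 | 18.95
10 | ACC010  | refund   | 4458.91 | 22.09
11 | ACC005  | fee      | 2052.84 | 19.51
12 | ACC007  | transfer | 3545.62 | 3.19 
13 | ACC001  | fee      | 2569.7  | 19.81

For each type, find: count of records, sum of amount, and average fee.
SELECT type,
       COUNT(*) as cnt,
       SUM(amount) as total_amount,
       AVG(fee) as avg_fee
FROM transactions
GROUP BY type

Result:
  deposit: 1 records, 4176.05 total amount, 18.95 avg fee
  fee: 7 records, 16724.41 total amount, 12.57 avg fee
  refund: 4 records, 14115.00 total amount, 8.38 avg fee
  transfer: 1 records, 3545.62 total amount, 3.19 avg fee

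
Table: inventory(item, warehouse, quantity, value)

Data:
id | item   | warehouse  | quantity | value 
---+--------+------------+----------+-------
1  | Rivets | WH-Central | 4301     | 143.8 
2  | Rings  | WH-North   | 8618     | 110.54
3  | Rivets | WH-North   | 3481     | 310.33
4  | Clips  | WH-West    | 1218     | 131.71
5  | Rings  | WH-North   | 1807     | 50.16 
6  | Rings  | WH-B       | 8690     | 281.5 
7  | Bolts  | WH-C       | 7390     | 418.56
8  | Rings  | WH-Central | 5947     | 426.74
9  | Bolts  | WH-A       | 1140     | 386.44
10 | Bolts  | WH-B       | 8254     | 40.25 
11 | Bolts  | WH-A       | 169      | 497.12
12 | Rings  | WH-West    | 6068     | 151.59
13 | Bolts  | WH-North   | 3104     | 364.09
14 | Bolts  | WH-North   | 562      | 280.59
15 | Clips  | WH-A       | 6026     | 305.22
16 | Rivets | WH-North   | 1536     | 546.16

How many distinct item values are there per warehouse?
SELECT warehouse, COUNT(DISTINCT item)
FROM inventory
GROUP BY warehouse

Result:
  WH-A: 2 distinct
  WH-B: 2 distinct
  WH-C: 1 distinct
  WH-Central: 2 distinct
  WH-North: 3 distinct
  WH-West: 2 distinct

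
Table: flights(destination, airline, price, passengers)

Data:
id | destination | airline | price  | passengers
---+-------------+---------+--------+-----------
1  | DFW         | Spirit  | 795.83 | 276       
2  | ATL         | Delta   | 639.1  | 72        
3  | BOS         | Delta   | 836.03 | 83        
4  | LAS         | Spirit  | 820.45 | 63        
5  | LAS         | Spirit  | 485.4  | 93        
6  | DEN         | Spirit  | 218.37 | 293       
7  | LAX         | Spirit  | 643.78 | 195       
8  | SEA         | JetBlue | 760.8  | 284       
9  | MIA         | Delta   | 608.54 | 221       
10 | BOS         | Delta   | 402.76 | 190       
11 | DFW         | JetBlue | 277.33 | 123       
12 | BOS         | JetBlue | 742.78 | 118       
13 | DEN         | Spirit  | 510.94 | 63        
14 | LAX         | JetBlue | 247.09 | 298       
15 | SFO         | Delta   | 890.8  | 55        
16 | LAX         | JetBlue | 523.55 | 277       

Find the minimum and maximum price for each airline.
SELECT airline, MIN(price), MAX(price)
FROM flights
GROUP BY airline

Result:
  Delta: min=402.76, max=890.80
  JetBlue: min=247.09, max=760.80
  Spirit: min=218.37, max=820.45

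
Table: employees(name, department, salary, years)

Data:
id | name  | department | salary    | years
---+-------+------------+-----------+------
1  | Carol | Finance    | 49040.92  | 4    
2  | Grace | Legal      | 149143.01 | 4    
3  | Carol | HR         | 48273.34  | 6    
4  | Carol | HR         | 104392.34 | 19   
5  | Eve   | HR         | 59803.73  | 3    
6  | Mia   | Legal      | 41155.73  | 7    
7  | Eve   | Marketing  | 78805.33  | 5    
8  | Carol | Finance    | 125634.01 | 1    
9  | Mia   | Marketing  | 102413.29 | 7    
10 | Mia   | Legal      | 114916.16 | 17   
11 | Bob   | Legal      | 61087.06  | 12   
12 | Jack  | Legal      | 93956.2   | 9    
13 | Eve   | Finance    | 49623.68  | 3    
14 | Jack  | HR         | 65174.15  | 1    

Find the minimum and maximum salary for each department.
SELECT department, MIN(salary), MAX(salary)
FROM employees
GROUP BY department

Result:
  Finance: min=49040.92, max=125634.01
  HR: min=48273.34, max=104392.34
  Legal: min=41155.73, max=149143.01
  Marketing: min=78805.33, max=102413.29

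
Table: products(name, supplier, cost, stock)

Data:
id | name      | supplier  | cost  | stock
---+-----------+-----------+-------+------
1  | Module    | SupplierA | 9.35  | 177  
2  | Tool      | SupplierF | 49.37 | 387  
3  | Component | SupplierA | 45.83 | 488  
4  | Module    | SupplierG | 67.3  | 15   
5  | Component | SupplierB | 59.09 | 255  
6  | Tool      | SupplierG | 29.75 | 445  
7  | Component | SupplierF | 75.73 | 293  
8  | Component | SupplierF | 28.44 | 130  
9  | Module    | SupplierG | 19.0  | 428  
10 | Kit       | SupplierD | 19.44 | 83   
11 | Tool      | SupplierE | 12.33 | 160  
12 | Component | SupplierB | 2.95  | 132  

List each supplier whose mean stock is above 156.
SELECT supplier, AVG(stock)
FROM products
GROUP BY supplier
HAVING AVG(stock) > 156

Result:
  SupplierA: avg=332.50
  SupplierB: avg=193.50
  SupplierE: avg=160.00
  SupplierF: avg=270.00
  SupplierG: avg=296.00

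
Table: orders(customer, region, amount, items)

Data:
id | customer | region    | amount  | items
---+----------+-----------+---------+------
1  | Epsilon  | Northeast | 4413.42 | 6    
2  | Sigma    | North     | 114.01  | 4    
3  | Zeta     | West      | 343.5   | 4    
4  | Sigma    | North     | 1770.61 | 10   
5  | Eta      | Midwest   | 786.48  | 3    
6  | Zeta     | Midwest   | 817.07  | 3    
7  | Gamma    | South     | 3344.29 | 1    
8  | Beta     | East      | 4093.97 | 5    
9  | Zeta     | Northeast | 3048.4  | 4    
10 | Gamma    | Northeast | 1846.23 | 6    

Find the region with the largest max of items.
SELECT region, MAX(items) as val
FROM orders
GROUP BY region
ORDER BY val DESC
LIMIT 1

Result: North with max(items) = 10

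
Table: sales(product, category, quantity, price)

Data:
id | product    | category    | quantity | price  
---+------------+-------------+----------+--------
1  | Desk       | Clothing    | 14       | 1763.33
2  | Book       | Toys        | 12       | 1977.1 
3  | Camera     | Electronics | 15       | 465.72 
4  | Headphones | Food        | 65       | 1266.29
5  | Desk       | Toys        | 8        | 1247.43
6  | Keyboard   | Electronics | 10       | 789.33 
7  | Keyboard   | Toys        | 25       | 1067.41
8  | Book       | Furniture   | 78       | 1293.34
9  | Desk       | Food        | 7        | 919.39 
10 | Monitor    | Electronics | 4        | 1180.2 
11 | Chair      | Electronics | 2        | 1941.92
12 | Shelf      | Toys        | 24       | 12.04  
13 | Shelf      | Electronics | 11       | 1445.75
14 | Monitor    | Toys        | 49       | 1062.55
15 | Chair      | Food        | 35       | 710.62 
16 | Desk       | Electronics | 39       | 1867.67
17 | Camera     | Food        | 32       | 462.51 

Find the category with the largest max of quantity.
SELECT category, MAX(quantity) as val
FROM sales
GROUP BY category
ORDER BY val DESC
LIMIT 1

Result: Furniture with max(quantity) = 78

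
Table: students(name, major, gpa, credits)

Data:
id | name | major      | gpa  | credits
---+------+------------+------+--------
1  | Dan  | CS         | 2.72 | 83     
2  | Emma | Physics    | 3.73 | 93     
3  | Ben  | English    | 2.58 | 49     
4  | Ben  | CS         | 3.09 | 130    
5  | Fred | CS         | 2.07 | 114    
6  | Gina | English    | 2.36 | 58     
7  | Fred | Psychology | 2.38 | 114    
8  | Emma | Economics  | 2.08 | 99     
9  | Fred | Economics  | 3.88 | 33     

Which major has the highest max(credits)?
SELECT major, MAX(credits) as val
FROM students
GROUP BY major
ORDER BY val DESC
LIMIT 1

Result: CS with max(credits) = 130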